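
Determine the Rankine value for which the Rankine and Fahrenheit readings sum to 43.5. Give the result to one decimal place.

Let R be the Rankine reading. The Fahrenheit reading is F = 1·R - 459.67.
Require R + F = 43.5: (2)·R - 459.67 = 43.5.
R = (43.5 + 459.67) / (2) = 251.6.

251.6°R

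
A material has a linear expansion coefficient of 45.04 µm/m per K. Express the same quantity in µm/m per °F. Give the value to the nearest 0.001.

25.022 µm/m per °F

The quantity depends on a temperature interval, so only the ratio of degree sizes applies; the offset between the scales is irrelevant.
A change of 1°F is a change of 5/9 K, so per °F the value is 45.04 × 5/9 = 25.022.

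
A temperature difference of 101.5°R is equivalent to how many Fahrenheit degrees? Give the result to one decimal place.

Rankine and Fahrenheit degrees are the same size, so the interval is unchanged: 101.5.

101.5°F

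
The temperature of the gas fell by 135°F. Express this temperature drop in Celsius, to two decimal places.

75.00°C

For a temperature interval the offset drops out; only the factor 5/9 applies.
135 × 5/9 = 75.00.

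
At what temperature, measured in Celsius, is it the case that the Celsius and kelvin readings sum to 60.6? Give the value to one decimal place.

-106.3°C

Let C be the Celsius reading. The kelvin reading is K = 1·C + 273.15.
Require C + K = 60.6: (2)·C + 273.15 = 60.6.
C = (60.6 - 273.15) / (2) = -106.3.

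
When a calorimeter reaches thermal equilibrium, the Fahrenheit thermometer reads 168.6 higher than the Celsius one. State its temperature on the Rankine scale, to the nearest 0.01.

799.02°R

Let x be the Celsius reading; then the Fahrenheit reading is 1.8·x + 32.
(1.8·x + 32) - x = 168.6  ⇒  (0.8)·x = 136.6  ⇒  x = 170.7500°C.
In Rankine: 170.7500 × 1.8 + 491.67 = 799.02°R.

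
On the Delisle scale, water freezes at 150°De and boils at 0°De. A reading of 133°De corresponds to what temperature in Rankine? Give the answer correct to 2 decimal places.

Linear interpolation between the fixed points: C = (133 - 150) × 100 / (0 - 150) = 11.3333°C.
Then 11.3333 × 1.8 + 491.67 = 512.07°R.

512.07°R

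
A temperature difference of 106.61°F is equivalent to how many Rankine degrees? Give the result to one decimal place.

106.6°R

Fahrenheit and Rankine degrees are the same size, so the interval is unchanged: 106.6.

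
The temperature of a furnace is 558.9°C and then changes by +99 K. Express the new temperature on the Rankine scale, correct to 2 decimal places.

1675.89°R

The 99 K change is an interval; Kelvin and Celsius degrees are the same size, so ΔC = +99°C.
Final Celsius temperature: 558.9000 + 99.0000 = 657.9000°C.
In Rankine: 657.9000 × 1.8 + 491.67 = 1675.89°R.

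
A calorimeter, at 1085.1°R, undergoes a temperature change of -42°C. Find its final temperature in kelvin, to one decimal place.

560.8 K

Initial temperature in Celsius: (1085.1 - 491.67) × 5/9 = 329.6833°C.
Final Celsius temperature: 329.6833 - 42.0000 = 287.6833°C.
In kelvin: 287.6833 + 273.15 = 560.8 K.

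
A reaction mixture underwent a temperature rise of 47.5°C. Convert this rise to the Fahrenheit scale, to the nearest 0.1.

85.5°F

An interval of 1°C corresponds to 1.8°F.
47.5 × 1.8 = 85.5.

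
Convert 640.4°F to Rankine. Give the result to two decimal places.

In Celsius: (640.4 - 32) × 5/9 = 338.0000°C.
In Rankine: 338.0000 × 1.8 + 491.67 = 1100.07°R.

1100.07°R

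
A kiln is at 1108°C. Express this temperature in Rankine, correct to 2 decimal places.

2486.07°R

In Rankine: 1108.0000 × 1.8 + 491.67 = 2486.07°R.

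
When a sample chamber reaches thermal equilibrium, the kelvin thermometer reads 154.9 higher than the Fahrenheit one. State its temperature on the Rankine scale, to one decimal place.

685.7°R

Let x be the Fahrenheit reading; then the kelvin reading is 5/9·x + 255.372.
(5/9·x + 255.372) - x = 154.9  ⇒  (-4/9)·x = -100.472  ⇒  x = 226.0625°F.
In Celsius: (226.0625 - 32) × 5/9 = 107.8125°C.
In Rankine: 107.8125 × 1.8 + 491.67 = 685.7°R.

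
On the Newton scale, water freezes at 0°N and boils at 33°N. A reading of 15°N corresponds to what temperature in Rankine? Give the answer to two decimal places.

573.49°R

Linear interpolation between the fixed points: C = (15 - 0) × 100 / (33 - 0) = 45.4545°C.
Then 45.4545 × 1.8 + 491.67 = 573.49°R.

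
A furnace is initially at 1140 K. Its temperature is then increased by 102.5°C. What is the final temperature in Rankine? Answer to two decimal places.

Initial temperature in Celsius: 1140 - 273.15 = 866.8500°C.
Final Celsius temperature: 866.8500 + 102.5000 = 969.3500°C.
In Rankine: 969.3500 × 1.8 + 491.67 = 2236.50°R.

2236.50°R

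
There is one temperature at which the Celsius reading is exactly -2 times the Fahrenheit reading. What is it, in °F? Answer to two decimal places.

6.96°F

Let F be the Fahrenheit reading. The Celsius reading is C = 5/9·F - 17.7778.
Require C = -2·F: 5/9·F - 17.7778 = -2·F.
(23/9)·F = 17.7778  ⇒  F = 6.96.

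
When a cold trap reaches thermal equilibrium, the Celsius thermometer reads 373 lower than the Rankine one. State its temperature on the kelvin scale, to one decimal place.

Let x be the Rankine reading; then the Celsius reading is 5/9·x - 273.15.
(5/9·x - 273.15) - x = -373  ⇒  (-4/9)·x = -99.85  ⇒  x = 224.6625°R.
In Celsius: (224.6625 - 491.67) × 5/9 = -148.3375°C.
In kelvin: -148.3375 + 273.15 = 124.8 K.

124.8 K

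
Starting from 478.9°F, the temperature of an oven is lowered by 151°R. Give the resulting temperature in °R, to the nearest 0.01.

Initial temperature in Celsius: (478.9 - 32) × 5/9 = 248.2778°C.
The 151°R change is an interval, so only the factor 5/9 applies: -151 × 5/9 = -83.8889°C.
Final Celsius temperature: 248.2778 - 83.8889 = 164.3889°C.
In Rankine: 164.3889 × 1.8 + 491.67 = 787.57°R.

787.57°R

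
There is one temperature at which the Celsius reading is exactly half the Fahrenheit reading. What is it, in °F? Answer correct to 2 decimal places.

Let F be the Fahrenheit reading. The Celsius reading is C = 5/9·F - 17.7778.
Require C = 0.5·F: 5/9·F - 17.7778 = 0.5·F.
(1/18)·F = 17.7778  ⇒  F = 320.00.

320.00°F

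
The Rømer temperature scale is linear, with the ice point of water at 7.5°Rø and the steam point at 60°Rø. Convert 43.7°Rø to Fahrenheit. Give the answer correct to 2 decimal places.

Linear interpolation between the fixed points: C = (43.7 - 7.5) × 100 / (60 - 7.5) = 68.9524°C.
Then 68.9524 × 1.8 + 32 = 156.11°F.

156.11°F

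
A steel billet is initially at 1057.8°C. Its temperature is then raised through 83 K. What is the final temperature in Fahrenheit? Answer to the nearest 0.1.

2085.4°F

The 83 K change is an interval; Kelvin and Celsius degrees are the same size, so ΔC = +83°C.
Final Celsius temperature: 1057.8000 + 83.0000 = 1140.8000°C.
In Fahrenheit: 1140.8000 × 1.8 + 32 = 2085.4°F.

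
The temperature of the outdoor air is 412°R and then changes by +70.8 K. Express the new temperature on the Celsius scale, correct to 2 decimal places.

26.54°C

Initial temperature in Celsius: (412 - 491.67) × 5/9 = -44.2611°C.
The 70.8 K change is an interval; Kelvin and Celsius degrees are the same size, so ΔC = +70.8°C.
Final Celsius temperature: -44.2611 + 70.8000 = 26.5389°C.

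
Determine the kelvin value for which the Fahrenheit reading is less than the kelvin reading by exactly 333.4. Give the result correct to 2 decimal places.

157.84 K

Let K be the kelvin reading. The Fahrenheit reading is F = 1.8·K - 459.67.
Require F - K = -333.4: (0.8)·K - 459.67 = -333.4.
K = (-333.4 + 459.67) / (0.8) = 157.84.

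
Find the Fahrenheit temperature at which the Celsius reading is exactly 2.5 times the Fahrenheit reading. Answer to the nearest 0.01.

Let F be the Fahrenheit reading. The Celsius reading is C = 5/9·F - 17.7778.
Require C = 2.5·F: 5/9·F - 17.7778 = 2.5·F.
(-35/18)·F = 17.7778  ⇒  F = -9.14.

-9.14°F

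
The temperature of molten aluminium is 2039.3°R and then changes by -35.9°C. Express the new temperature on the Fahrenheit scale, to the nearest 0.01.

Initial temperature in Celsius: (2039.3 - 491.67) × 5/9 = 859.7944°C.
Final Celsius temperature: 859.7944 - 35.9000 = 823.8944°C.
In Fahrenheit: 823.8944 × 1.8 + 32 = 1515.01°F.

1515.01°F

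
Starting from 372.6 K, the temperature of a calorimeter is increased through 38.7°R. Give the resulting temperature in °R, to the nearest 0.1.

709.4°R

Initial temperature in Celsius: 372.6 - 273.15 = 99.4500°C.
The 38.7°R change is an interval, so only the factor 5/9 applies: +38.7 × 5/9 = +21.5000°C.
Final Celsius temperature: 99.4500 + 21.5000 = 120.9500°C.
In Rankine: 120.9500 × 1.8 + 491.67 = 709.4°R.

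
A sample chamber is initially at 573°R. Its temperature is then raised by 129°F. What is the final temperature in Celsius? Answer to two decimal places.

Initial temperature in Celsius: (573 - 491.67) × 5/9 = 45.1833°C.
The 129°F change is an interval, so only the factor 5/9 applies: +129 × 5/9 = +71.6667°C.
Final Celsius temperature: 45.1833 + 71.6667 = 116.8500°C.

116.85°C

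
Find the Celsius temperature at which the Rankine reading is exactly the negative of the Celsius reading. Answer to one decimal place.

Let C be the Celsius reading. The Rankine reading is R = 1.8·C + 491.67.
Require R = -1·C: 1.8·C + 491.67 = -1·C.
(2.8)·C = -491.67  ⇒  C = -175.6.

-175.6°C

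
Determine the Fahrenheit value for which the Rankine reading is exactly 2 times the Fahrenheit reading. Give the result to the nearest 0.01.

459.67°F

Let F be the Fahrenheit reading. The Rankine reading is R = 1·F + 459.67.
Require R = 2·F: 1·F + 459.67 = 2·F.
(-1)·F = -459.67  ⇒  F = 459.67.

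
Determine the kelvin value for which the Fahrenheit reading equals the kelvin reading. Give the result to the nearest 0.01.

574.59 K

Let K be the kelvin reading. The Fahrenheit reading is F = 1.8·K - 459.67.
Set F = K: 1.8·K - 459.67 = K.
(0.8)·K = 459.67  ⇒  K = 574.59.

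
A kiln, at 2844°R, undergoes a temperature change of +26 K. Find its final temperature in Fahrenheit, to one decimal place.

2431.1°F

Initial temperature in Celsius: (2844 - 491.67) × 5/9 = 1306.8500°C.
The 26 K change is an interval; Kelvin and Celsius degrees are the same size, so ΔC = +26°C.
Final Celsius temperature: 1306.8500 + 26.0000 = 1332.8500°C.
In Fahrenheit: 1332.8500 × 1.8 + 32 = 2431.1°F.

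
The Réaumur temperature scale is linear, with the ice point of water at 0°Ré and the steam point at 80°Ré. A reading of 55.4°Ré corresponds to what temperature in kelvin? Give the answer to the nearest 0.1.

Linear interpolation between the fixed points: C = (55.4 - 0) × 100 / (80 - 0) = 69.2500°C.
Then 69.2500 + 273.15 = 342.4 K.

342.4 K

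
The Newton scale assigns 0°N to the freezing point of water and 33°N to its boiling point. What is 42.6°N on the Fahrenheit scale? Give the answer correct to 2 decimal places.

Linear interpolation between the fixed points: C = (42.6 - 0) × 100 / (33 - 0) = 129.0909°C.
Then 129.0909 × 1.8 + 32 = 264.36°F.

264.36°F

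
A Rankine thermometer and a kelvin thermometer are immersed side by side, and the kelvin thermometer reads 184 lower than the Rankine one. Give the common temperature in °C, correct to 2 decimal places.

Let x be the Rankine reading; then the kelvin reading is 5/9·x.
(5/9·x) - x = -184  ⇒  (-4/9)·x = -184  ⇒  x = 414.0000°R.
In Celsius: (414 - 491.67) × 5/9 = -43.15°C.

-43.15°C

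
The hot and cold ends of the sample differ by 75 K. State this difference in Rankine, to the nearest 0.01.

135.00°R

An interval of 1 K corresponds to 1.8°R.
75 × 1.8 = 135.00.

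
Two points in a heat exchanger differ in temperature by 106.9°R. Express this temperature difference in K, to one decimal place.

An interval of 1°R corresponds to 5/9 K.
106.9 × 5/9 = 59.4.

59.4 K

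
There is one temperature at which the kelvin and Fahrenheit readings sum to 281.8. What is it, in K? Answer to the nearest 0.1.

Let K be the kelvin reading. The Fahrenheit reading is F = 1.8·K - 459.67.
Require K + F = 281.8: (2.8)·K - 459.67 = 281.8.
K = (281.8 + 459.67) / (2.8) = 264.8.

264.8 K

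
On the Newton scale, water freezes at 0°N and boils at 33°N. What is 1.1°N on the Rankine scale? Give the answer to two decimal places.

Linear interpolation between the fixed points: C = (1.1 - 0) × 100 / (33 - 0) = 3.3333°C.
Then 3.3333 × 1.8 + 491.67 = 497.67°R.

497.67°R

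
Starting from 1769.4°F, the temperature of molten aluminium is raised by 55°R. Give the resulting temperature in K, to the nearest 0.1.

1268.9 K

Initial temperature in Celsius: (1769.4 - 32) × 5/9 = 965.2222°C.
The 55°R change is an interval, so only the factor 5/9 applies: +55 × 5/9 = +30.5556°C.
Final Celsius temperature: 965.2222 + 30.5556 = 995.7778°C.
In kelvin: 995.7778 + 273.15 = 1268.9 K.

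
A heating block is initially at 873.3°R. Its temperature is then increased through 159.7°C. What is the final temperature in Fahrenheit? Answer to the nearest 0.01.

Initial temperature in Celsius: (873.3 - 491.67) × 5/9 = 212.0167°C.
Final Celsius temperature: 212.0167 + 159.7000 = 371.7167°C.
In Fahrenheit: 371.7167 × 1.8 + 32 = 701.09°F.

701.09°F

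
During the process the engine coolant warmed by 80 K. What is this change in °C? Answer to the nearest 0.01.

Kelvin and Celsius degrees are the same size, so the interval is unchanged: 80.00.

80.00°C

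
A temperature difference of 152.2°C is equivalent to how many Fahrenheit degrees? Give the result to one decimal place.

274.0°F

Only the scale ratio 1.8 matters for a change in temperature.
152.2 × 1.8 = 274.0.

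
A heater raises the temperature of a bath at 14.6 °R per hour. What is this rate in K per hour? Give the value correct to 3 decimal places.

Since only a temperature interval is involved, the additive offset between the scales drops out.
A change of 1°R is a change of 5/9 K, so 14.6 × 5/9 = 8.111.

8.111 K/hour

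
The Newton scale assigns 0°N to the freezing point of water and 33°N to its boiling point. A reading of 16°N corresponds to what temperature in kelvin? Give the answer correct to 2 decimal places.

Linear interpolation between the fixed points: C = (16 - 0) × 100 / (33 - 0) = 48.4848°C.
Then 48.4848 + 273.15 = 321.63 K.

321.63 K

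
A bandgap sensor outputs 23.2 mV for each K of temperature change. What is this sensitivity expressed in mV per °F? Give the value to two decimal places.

12.89 mV per °F

Since only a temperature interval is involved, the additive offset between the scales drops out.
A change of 1°F is a change of 5/9 K, so per °F the value is 23.2 × 5/9 = 12.89.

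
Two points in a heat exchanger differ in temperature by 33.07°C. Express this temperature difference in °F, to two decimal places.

Only the scale ratio 1.8 matters for a change in temperature.
33.07 × 1.8 = 59.53.

59.53°F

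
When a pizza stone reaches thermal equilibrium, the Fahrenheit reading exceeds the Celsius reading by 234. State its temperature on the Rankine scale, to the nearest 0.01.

Let x be the Celsius reading; then the Fahrenheit reading is 1.8·x + 32.
(1.8·x + 32) - x = 234  ⇒  (0.8)·x = 202  ⇒  x = 252.5000°C.
In Rankine: 252.5000 × 1.8 + 491.67 = 946.17°R.

946.17°R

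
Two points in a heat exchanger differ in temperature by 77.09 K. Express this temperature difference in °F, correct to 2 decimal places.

138.76°F

An interval of 1 K corresponds to 1.8°F.
77.09 × 1.8 = 138.76.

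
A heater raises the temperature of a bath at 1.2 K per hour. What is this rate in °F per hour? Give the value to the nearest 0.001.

The quantity depends on a temperature interval, so only the ratio of degree sizes applies; the offset between the scales is irrelevant.
A change of 1 K is a change of 1.8°F, so 1.2 × 1.8 = 2.160.

2.160 °F/hour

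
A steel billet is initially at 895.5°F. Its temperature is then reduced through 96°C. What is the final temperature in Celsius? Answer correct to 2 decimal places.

Initial temperature in Celsius: (895.5 - 32) × 5/9 = 479.7222°C.
Final Celsius temperature: 479.7222 - 96.0000 = 383.7222°C.

383.72°C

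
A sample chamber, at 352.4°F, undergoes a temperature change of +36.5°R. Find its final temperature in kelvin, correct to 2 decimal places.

Initial temperature in Celsius: (352.4 - 32) × 5/9 = 178.0000°C.
The 36.5°R change is an interval, so only the factor 5/9 applies: +36.5 × 5/9 = +20.2778°C.
Final Celsius temperature: 178.0000 + 20.2778 = 198.2778°C.
In kelvin: 198.2778 + 273.15 = 471.43 K.

471.43 K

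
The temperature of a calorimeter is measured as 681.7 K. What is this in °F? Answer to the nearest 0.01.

767.39°F

In Celsius: 681.7 - 273.15 = 408.5500°C.
In Fahrenheit: 408.5500 × 1.8 + 32 = 767.39°F.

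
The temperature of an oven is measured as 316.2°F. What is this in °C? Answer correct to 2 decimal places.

157.89°C

In Celsius: (316.2 - 32) × 5/9 = 157.8889°C.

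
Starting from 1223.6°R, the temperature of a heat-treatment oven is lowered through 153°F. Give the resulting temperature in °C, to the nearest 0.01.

321.63°C

Initial temperature in Celsius: (1223.6 - 491.67) × 5/9 = 406.6278°C.
The 153°F change is an interval, so only the factor 5/9 applies: -153 × 5/9 = -85.0000°C.
Final Celsius temperature: 406.6278 - 85.0000 = 321.6278°C.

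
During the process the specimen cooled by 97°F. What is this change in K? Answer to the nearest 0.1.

53.9 K

Only the scale ratio 5/9 matters for a change in temperature.
97 × 5/9 = 53.9.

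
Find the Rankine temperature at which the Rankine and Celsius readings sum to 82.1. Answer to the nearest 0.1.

228.4°R

Let R be the Rankine reading. The Celsius reading is C = 5/9·R - 273.15.
Require R + C = 82.1: (14/9)·R - 273.15 = 82.1.
R = (82.1 + 273.15) / (14/9) = 228.4.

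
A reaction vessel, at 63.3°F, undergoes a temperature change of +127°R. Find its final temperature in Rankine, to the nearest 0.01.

649.97°R

Initial temperature in Celsius: (63.3 - 32) × 5/9 = 17.3889°C.
The 127°R change is an interval, so only the factor 5/9 applies: +127 × 5/9 = +70.5556°C.
Final Celsius temperature: 17.3889 + 70.5556 = 87.9444°C.
In Rankine: 87.9444 × 1.8 + 491.67 = 649.97°R.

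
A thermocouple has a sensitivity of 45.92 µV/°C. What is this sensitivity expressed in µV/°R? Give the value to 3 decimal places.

25.511 µV/°R

Since only a temperature interval is involved, the additive offset between the scales drops out.
A change of 1°R is a change of 5/9°C, so per °R the value is 45.92 × 5/9 = 25.511.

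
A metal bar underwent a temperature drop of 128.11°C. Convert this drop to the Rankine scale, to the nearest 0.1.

Only the scale ratio 1.8 matters for a change in temperature.
128.11 × 1.8 = 230.6.

230.6°R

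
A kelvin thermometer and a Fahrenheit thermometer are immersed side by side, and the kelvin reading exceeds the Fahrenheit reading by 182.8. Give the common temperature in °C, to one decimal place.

Let x be the kelvin reading; then the Fahrenheit reading is 1.8·x - 459.67.
(1.8·x - 459.67) - x = -182.8  ⇒  (0.8)·x = 276.87  ⇒  x = 346.0875 K.
In Celsius: 346.0875 - 273.15 = 72.9°C.

72.9°C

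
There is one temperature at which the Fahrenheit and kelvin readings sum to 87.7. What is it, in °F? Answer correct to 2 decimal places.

-107.79°F

Let F be the Fahrenheit reading. The kelvin reading is K = 5/9·F + 255.372.
Require F + K = 87.7: (14/9)·F + 255.372 = 87.7.
F = (87.7 - 255.372) / (14/9) = -107.79.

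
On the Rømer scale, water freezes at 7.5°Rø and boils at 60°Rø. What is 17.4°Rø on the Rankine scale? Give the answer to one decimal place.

Linear interpolation between the fixed points: C = (17.4 - 7.5) × 100 / (60 - 7.5) = 18.8571°C.
Then 18.8571 × 1.8 + 491.67 = 525.6°R.

525.6°R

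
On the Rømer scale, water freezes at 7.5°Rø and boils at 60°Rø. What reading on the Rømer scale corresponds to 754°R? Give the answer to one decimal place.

84.0°Rø

First in Celsius: (754 - 491.67) × 5/9 = 145.7389°C.
Linearly onto the Rømer scale: 7.5 + (145.7389 / 100) × (60 - 7.5) = 84.0°Rø.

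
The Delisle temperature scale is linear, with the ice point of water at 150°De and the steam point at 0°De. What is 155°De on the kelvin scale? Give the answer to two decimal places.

Linear interpolation between the fixed points: C = (155 - 150) × 100 / (0 - 150) = -3.3333°C.
Then -3.3333 + 273.15 = 269.82 K.

269.82 K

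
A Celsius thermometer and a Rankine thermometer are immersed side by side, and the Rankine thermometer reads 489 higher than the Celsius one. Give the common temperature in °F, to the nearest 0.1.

Let x be the Celsius reading; then the Rankine reading is 1.8·x + 491.67.
(1.8·x + 491.67) - x = 489  ⇒  (0.8)·x = -2.67  ⇒  x = -3.3375°C.
In Fahrenheit: -3.3375 × 1.8 + 32 = 26.0°F.

26.0°F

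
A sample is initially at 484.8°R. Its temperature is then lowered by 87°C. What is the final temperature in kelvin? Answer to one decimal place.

182.3 K

Initial temperature in Celsius: (484.8 - 491.67) × 5/9 = -3.8167°C.
Final Celsius temperature: -3.8167 - 87.0000 = -90.8167°C.
In kelvin: -90.8167 + 273.15 = 182.3 K.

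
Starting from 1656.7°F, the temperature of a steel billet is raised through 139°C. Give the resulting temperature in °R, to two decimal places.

2366.57°R

Initial temperature in Celsius: (1656.7 - 32) × 5/9 = 902.6111°C.
Final Celsius temperature: 902.6111 + 139.0000 = 1041.6111°C.
In Rankine: 1041.6111 × 1.8 + 491.67 = 2366.57°R.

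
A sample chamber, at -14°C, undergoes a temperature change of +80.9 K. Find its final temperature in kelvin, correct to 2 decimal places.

The 80.9 K change is an interval; Kelvin and Celsius degrees are the same size, so ΔC = +80.9°C.
Final Celsius temperature: -14.0000 + 80.9000 = 66.9000°C.
In kelvin: 66.9000 + 273.15 = 340.05 K.

340.05 K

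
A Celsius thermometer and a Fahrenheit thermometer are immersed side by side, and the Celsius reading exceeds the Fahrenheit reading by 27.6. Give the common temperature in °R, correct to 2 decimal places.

Let x be the Celsius reading; then the Fahrenheit reading is 1.8·x + 32.
(1.8·x + 32) - x = -27.6  ⇒  (0.8)·x = -59.6  ⇒  x = -74.5000°C.
In Rankine: -74.5000 × 1.8 + 491.67 = 357.57°R.

357.57°R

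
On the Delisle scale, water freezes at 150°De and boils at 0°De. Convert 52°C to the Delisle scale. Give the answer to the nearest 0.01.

72.00°De

Linearly onto the Delisle scale: 150 + (52.0000 / 100) × (0 - 150) = 72.00°De.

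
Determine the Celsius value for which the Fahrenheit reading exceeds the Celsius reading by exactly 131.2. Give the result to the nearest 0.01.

Let C be the Celsius reading. The Fahrenheit reading is F = 1.8·C + 32.
Require F - C = 131.2: (0.8)·C + 32 = 131.2.
C = (131.2 - 32) / (0.8) = 124.00.

124.00°C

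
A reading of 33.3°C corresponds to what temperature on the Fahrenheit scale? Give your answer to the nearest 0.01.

91.94°F

In Fahrenheit: 33.3000 × 1.8 + 32 = 91.94°F.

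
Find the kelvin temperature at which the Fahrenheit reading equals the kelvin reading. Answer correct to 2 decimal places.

Let K be the kelvin reading. The Fahrenheit reading is F = 1.8·K - 459.67.
Set F = K: 1.8·K - 459.67 = K.
(0.8)·K = 459.67  ⇒  K = 574.59.

574.59 K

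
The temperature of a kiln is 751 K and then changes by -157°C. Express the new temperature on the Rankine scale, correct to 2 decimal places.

1069.20°R

Initial temperature in Celsius: 751 - 273.15 = 477.8500°C.
Final Celsius temperature: 477.8500 - 157.0000 = 320.8500°C.
In Rankine: 320.8500 × 1.8 + 491.67 = 1069.20°R.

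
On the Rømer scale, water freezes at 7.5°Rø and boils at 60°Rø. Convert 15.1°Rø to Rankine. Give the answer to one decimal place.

517.7°R

Linear interpolation between the fixed points: C = (15.1 - 7.5) × 100 / (60 - 7.5) = 14.4762°C.
Then 14.4762 × 1.8 + 491.67 = 517.7°R.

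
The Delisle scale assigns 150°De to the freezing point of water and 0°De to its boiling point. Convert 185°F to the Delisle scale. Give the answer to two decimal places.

First in Celsius: (185 - 32) × 5/9 = 85.0000°C.
Linearly onto the Delisle scale: 150 + (85.0000 / 100) × (0 - 150) = 22.50°De.

22.50°De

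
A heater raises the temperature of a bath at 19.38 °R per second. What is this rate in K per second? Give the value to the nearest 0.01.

10.77 K/second

Since only a temperature interval is involved, the additive offset between the scales drops out.
A change of 1°R is a change of 5/9 K, so 19.38 × 5/9 = 10.77.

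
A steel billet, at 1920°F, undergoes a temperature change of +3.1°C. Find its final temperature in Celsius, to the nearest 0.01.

1051.99°C

Initial temperature in Celsius: (1920 - 32) × 5/9 = 1048.8889°C.
Final Celsius temperature: 1048.8889 + 3.1000 = 1051.9889°C.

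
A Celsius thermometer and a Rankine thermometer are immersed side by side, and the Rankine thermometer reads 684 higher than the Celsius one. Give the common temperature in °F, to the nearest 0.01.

Let x be the Celsius reading; then the Rankine reading is 1.8·x + 491.67.
(1.8·x + 491.67) - x = 684  ⇒  (0.8)·x = 192.33  ⇒  x = 240.4125°C.
In Fahrenheit: 240.4125 × 1.8 + 32 = 464.74°F.

464.74°F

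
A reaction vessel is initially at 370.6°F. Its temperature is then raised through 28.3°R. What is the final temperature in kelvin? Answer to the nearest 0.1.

Initial temperature in Celsius: (370.6 - 32) × 5/9 = 188.1111°C.
The 28.3°R change is an interval, so only the factor 5/9 applies: +28.3 × 5/9 = +15.7222°C.
Final Celsius temperature: 188.1111 + 15.7222 = 203.8333°C.
In kelvin: 203.8333 + 273.15 = 477.0 K.

477.0 K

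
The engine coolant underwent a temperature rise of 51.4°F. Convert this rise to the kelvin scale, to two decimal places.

28.56 K

An interval of 1°F corresponds to 5/9 K.
51.4 × 5/9 = 28.56.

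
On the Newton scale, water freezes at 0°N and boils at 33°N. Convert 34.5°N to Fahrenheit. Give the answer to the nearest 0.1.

Linear interpolation between the fixed points: C = (34.5 - 0) × 100 / (33 - 0) = 104.5455°C.
Then 104.5455 × 1.8 + 32 = 220.2°F.

220.2°F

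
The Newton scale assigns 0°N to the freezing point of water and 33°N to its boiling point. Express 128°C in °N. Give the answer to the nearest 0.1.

42.2°N

Linearly onto the Newton scale: 0 + (128.0000 / 100) × (33 - 0) = 42.2°N.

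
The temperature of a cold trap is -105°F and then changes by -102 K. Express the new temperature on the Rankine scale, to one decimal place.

171.1°R

Initial temperature in Celsius: (-105 - 32) × 5/9 = -76.1111°C.
The 102 K change is an interval; Kelvin and Celsius degrees are the same size, so ΔC = -102°C.
Final Celsius temperature: -76.1111 - 102.0000 = -178.1111°C.
In Rankine: -178.1111 × 1.8 + 491.67 = 171.1°R.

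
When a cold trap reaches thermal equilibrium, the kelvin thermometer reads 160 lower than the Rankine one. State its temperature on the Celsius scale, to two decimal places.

Let x be the Rankine reading; then the kelvin reading is 5/9·x.
(5/9·x) - x = -160  ⇒  (-4/9)·x = -160  ⇒  x = 360.0000°R.
In Celsius: (360 - 491.67) × 5/9 = -73.15°C.

-73.15°C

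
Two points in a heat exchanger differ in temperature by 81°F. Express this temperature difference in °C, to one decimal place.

Only the scale ratio 5/9 matters for a change in temperature.
81 × 5/9 = 45.0.

45.0°C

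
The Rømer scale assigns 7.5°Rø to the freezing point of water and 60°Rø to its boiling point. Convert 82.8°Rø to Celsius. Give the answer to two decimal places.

143.43°C

Linear interpolation between the fixed points: C = (82.8 - 7.5) × 100 / (60 - 7.5) = 143.4286°C.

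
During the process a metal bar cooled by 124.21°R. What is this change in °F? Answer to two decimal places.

124.21°F

Rankine and Fahrenheit degrees are the same size, so the interval is unchanged: 124.21.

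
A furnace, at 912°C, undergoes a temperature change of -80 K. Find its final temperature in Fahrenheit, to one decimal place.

1529.6°F

The 80 K change is an interval; Kelvin and Celsius degrees are the same size, so ΔC = -80°C.
Final Celsius temperature: 912.0000 - 80.0000 = 832.0000°C.
In Fahrenheit: 832.0000 × 1.8 + 32 = 1529.6°F.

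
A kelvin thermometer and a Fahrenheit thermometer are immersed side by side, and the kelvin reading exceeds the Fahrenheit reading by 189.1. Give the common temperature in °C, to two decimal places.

65.06°C

Let x be the kelvin reading; then the Fahrenheit reading is 1.8·x - 459.67.
(1.8·x - 459.67) - x = -189.1  ⇒  (0.8)·x = 270.57  ⇒  x = 338.2125 K.
In Celsius: 338.2125 - 273.15 = 65.06°C.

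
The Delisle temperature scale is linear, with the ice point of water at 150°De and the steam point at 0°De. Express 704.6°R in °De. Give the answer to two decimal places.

-27.44°De

First in Celsius: (704.6 - 491.67) × 5/9 = 118.2944°C.
Linearly onto the Delisle scale: 150 + (118.2944 / 100) × (0 - 150) = -27.44°De.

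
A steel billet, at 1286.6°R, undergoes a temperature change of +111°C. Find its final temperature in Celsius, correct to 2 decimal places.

Initial temperature in Celsius: (1286.6 - 491.67) × 5/9 = 441.6278°C.
Final Celsius temperature: 441.6278 + 111.0000 = 552.6278°C.

552.63°C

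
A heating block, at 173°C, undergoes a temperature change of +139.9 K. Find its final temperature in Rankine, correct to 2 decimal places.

The 139.9 K change is an interval; Kelvin and Celsius degrees are the same size, so ΔC = +139.9°C.
Final Celsius temperature: 173.0000 + 139.9000 = 312.9000°C.
In Rankine: 312.9000 × 1.8 + 491.67 = 1054.89°R.

1054.89°R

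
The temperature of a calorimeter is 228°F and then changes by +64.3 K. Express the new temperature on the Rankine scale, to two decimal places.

Initial temperature in Celsius: (228 - 32) × 5/9 = 108.8889°C.
The 64.3 K change is an interval; Kelvin and Celsius degrees are the same size, so ΔC = +64.3°C.
Final Celsius temperature: 108.8889 + 64.3000 = 173.1889°C.
In Rankine: 173.1889 × 1.8 + 491.67 = 803.41°R.

803.41°R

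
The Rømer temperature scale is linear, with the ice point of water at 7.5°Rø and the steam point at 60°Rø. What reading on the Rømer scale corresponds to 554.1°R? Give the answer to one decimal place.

25.7°Rø

First in Celsius: (554.1 - 491.67) × 5/9 = 34.6833°C.
Linearly onto the Rømer scale: 7.5 + (34.6833 / 100) × (60 - 7.5) = 25.7°Rø.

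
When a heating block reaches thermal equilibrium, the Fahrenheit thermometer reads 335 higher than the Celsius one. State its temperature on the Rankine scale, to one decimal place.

Let x be the Celsius reading; then the Fahrenheit reading is 1.8·x + 32.
(1.8·x + 32) - x = 335  ⇒  (0.8)·x = 303  ⇒  x = 378.7500°C.
In Rankine: 378.7500 × 1.8 + 491.67 = 1173.4°R.

1173.4°R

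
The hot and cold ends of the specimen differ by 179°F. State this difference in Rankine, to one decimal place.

Fahrenheit and Rankine degrees are the same size, so the interval is unchanged: 179.0.

179.0°R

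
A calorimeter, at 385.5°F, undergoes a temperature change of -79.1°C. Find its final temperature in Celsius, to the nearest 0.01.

Initial temperature in Celsius: (385.5 - 32) × 5/9 = 196.3889°C.
Final Celsius temperature: 196.3889 - 79.1000 = 117.2889°C.

117.29°C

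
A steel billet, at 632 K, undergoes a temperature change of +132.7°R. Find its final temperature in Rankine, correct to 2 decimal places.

Initial temperature in Celsius: 632 - 273.15 = 358.8500°C.
The 132.7°R change is an interval, so only the factor 5/9 applies: +132.7 × 5/9 = +73.7222°C.
Final Celsius temperature: 358.8500 + 73.7222 = 432.5722°C.
In Rankine: 432.5722 × 1.8 + 491.67 = 1270.30°R.

1270.30°R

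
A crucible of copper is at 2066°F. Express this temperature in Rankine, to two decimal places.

2525.67°R

In Celsius: (2066 - 32) × 5/9 = 1130.0000°C.
In Rankine: 1130.0000 × 1.8 + 491.67 = 2525.67°R.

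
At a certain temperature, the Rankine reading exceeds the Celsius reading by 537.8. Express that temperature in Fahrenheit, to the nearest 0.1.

Let x be the Celsius reading; then the Rankine reading is 1.8·x + 491.67.
(1.8·x + 491.67) - x = 537.8  ⇒  (0.8)·x = 46.13  ⇒  x = 57.6625°C.
In Fahrenheit: 57.6625 × 1.8 + 32 = 135.8°F.

135.8°F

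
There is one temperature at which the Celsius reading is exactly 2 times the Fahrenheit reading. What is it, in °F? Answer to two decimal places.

Let F be the Fahrenheit reading. The Celsius reading is C = 5/9·F - 17.7778.
Require C = 2·F: 5/9·F - 17.7778 = 2·F.
(-13/9)·F = 17.7778  ⇒  F = -12.31.

-12.31°F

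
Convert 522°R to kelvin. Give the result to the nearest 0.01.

290.00 K

In Celsius: (522 - 491.67) × 5/9 = 16.8500°C.
In kelvin: 16.8500 + 273.15 = 290.00 K.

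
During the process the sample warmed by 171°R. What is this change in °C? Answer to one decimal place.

For a temperature interval the offset drops out; only the factor 5/9 applies.
171 × 5/9 = 95.0.

95.0°C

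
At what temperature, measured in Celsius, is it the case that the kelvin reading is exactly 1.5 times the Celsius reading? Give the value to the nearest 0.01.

Let C be the Celsius reading. The kelvin reading is K = 1·C + 273.15.
Require K = 1.5·C: 1·C + 273.15 = 1.5·C.
(-0.5)·C = -273.15  ⇒  C = 546.30.

546.30°C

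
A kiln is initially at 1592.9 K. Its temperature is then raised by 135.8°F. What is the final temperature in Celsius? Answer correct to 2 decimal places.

Initial temperature in Celsius: 1592.9 - 273.15 = 1319.7500°C.
The 135.8°F change is an interval, so only the factor 5/9 applies: +135.8 × 5/9 = +75.4444°C.
Final Celsius temperature: 1319.7500 + 75.4444 = 1395.1944°C.

1395.19°C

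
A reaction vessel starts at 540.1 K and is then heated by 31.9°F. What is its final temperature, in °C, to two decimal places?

284.67°C

Initial temperature in Celsius: 540.1 - 273.15 = 266.9500°C.
The 31.9°F change is an interval, so only the factor 5/9 applies: +31.9 × 5/9 = +17.7222°C.
Final Celsius temperature: 266.9500 + 17.7222 = 284.6722°C.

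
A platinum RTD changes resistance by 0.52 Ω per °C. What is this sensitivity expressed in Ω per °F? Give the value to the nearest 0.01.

0.29 Ω per °F

Since only a temperature interval is involved, the additive offset between the scales drops out.
A change of 1°F is a change of 5/9°C, so per °F the value is 0.52 × 5/9 = 0.29.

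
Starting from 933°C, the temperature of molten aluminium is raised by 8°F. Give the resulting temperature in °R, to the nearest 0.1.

The 8°F change is an interval, so only the factor 5/9 applies: +8 × 5/9 = +4.4444°C.
Final Celsius temperature: 933.0000 + 4.4444 = 937.4444°C.
In Rankine: 937.4444 × 1.8 + 491.67 = 2179.1°R.

2179.1°R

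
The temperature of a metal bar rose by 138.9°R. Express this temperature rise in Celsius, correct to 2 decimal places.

An interval of 1°R corresponds to 5/9°C.
138.9 × 5/9 = 77.17.

77.17°C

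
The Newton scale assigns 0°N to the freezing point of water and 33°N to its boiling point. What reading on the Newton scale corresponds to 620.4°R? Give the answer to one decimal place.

First in Celsius: (620.4 - 491.67) × 5/9 = 71.5167°C.
Linearly onto the Newton scale: 0 + (71.5167 / 100) × (33 - 0) = 23.6°N.

23.6°N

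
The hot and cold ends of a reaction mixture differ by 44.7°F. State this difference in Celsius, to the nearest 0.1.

24.8°C

Only the scale ratio 5/9 matters for a change in temperature.
44.7 × 5/9 = 24.8.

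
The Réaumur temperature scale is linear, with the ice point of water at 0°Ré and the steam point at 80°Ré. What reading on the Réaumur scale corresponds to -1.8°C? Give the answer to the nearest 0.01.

Linearly onto the Réaumur scale: 0 + (-1.8000 / 100) × (80 - 0) = -1.44°Ré.

-1.44°Ré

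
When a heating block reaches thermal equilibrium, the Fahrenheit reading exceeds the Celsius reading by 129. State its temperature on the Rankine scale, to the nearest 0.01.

Let x be the Celsius reading; then the Fahrenheit reading is 1.8·x + 32.
(1.8·x + 32) - x = 129  ⇒  (0.8)·x = 97  ⇒  x = 121.2500°C.
In Rankine: 121.2500 × 1.8 + 491.67 = 709.92°R.

709.92°R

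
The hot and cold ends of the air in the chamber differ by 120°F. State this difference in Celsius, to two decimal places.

66.67°C

For a temperature interval the offset drops out; only the factor 5/9 applies.
120 × 5/9 = 66.67.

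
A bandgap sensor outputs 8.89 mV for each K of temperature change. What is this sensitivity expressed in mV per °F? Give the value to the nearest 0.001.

Since only a temperature interval is involved, the additive offset between the scales drops out.
A change of 1°F is a change of 5/9 K, so per °F the value is 8.89 × 5/9 = 4.939.

4.939 mV per °F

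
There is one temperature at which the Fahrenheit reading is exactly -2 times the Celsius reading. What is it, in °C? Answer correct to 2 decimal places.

Let C be the Celsius reading. The Fahrenheit reading is F = 1.8·C + 32.
Require F = -2·C: 1.8·C + 32 = -2·C.
(3.8)·C = -32  ⇒  C = -8.42.

-8.42°C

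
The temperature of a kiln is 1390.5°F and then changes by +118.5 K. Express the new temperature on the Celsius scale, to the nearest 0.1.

Initial temperature in Celsius: (1390.5 - 32) × 5/9 = 754.7222°C.
The 118.5 K change is an interval; Kelvin and Celsius degrees are the same size, so ΔC = +118.5°C.
Final Celsius temperature: 754.7222 + 118.5000 = 873.2222°C.

873.2°C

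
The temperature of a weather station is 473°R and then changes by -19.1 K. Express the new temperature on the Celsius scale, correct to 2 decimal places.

-29.47°C

Initial temperature in Celsius: (473 - 491.67) × 5/9 = -10.3722°C.
The 19.1 K change is an interval; Kelvin and Celsius degrees are the same size, so ΔC = -19.1°C.
Final Celsius temperature: -10.3722 - 19.1000 = -29.4722°C.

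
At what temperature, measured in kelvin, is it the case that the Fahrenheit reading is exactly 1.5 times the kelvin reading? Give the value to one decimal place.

1532.2 K

Let K be the kelvin reading. The Fahrenheit reading is F = 1.8·K - 459.67.
Require F = 1.5·K: 1.8·K - 459.67 = 1.5·K.
(0.3)·K = 459.67  ⇒  K = 1532.2.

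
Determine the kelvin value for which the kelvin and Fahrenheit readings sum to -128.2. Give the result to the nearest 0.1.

Let K be the kelvin reading. The Fahrenheit reading is F = 1.8·K - 459.67.
Require K + F = -128.2: (2.8)·K - 459.67 = -128.2.
K = (-128.2 + 459.67) / (2.8) = 118.4.

118.4 K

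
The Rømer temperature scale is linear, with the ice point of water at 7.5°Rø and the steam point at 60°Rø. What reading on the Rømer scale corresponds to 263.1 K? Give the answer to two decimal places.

2.22°Rø

First in Celsius: 263.1 - 273.15 = -10.0500°C.
Linearly onto the Rømer scale: 7.5 + (-10.0500 / 100) × (60 - 7.5) = 2.22°Rø.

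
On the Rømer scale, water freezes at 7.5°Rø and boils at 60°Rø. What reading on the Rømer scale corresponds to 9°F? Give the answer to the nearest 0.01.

First in Celsius: (9 - 32) × 5/9 = -12.7778°C.
Linearly onto the Rømer scale: 7.5 + (-12.7778 / 100) × (60 - 7.5) = 0.79°Rø.

0.79°Rø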